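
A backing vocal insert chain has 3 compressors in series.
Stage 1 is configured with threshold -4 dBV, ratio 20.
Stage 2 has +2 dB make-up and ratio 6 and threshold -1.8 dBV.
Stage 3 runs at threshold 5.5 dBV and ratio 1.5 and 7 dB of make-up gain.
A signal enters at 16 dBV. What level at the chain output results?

6 dBV

Stage 1: 16 dBV is 20 dB over -4 dBV; at 20:1 that becomes 1 dB over, giving -3 dBV.
Stage 2: below threshold (-3 ≤ -1.8); passes unchanged; make-up brings it to -1 dBV.
Stage 3: below threshold (-1 ≤ 5.5); passes unchanged; make-up brings it to 6 dBV.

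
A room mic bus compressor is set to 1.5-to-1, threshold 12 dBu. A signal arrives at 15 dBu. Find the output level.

14 dBu

15 dBu sits 3 dB over threshold.
The 3 dB excess becomes 2 dB after 1.5:1 reduction.
So the level is 12 + 2 = 14 dBu.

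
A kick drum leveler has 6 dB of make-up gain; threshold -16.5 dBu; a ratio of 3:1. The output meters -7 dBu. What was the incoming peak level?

-6 dBu

Before make-up, the level was -7 − 6 = -13 dBu.
The compressed level sits -13 − (-16.5) = 3.5 dB over threshold.
Undo the ratio: input overshoot = 3.5 × 3 = 10.5 dB, giving input = -6 dBu.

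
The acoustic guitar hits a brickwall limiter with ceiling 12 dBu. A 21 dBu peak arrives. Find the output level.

At ∞:1, everything above 12 dBu is held at the ceiling.

12 dBu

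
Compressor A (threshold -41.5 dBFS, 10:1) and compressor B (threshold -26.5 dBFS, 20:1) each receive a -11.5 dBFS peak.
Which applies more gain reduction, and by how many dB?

A: overshoot 30 dB → output overshoot 3 dB → GR 27 dB.
B: overshoot 15 dB → output overshoot 0.75 dB → GR 14.25 dB.
A applies 12.75 dB more gain reduction.

A, by 12.75 dB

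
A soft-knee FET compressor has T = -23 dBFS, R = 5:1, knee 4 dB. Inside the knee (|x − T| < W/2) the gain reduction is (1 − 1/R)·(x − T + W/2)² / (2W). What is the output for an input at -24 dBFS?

x − T + W/2 = -24 − (-23) + 2 = 1.
GR = (1 − 1/5) × 1² / 8 = 0.8 × 1 / 8 = 0.1 dB.
Output = -24 − 0.1 = -24.1 dBFS.

-24.1 dBFS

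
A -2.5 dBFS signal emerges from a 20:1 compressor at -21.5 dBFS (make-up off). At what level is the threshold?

Input is 20 dB above T (since output overshoot × R = input overshoot: (-21.5 − T)·20 = -2.5 − T gives T = -22.5 dBFS).
Check: -22.5 + (-2.5 − (-22.5))/20 = -22.5 + 1 = -21.5 dBFS. ✓

-22.5 dBFS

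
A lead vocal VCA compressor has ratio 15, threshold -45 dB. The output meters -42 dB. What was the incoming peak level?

0 dB

Post-compression overshoot = -42 − (-45) = 3 dB.
Undo the ratio: input overshoot = 3 × 15 = 45 dB, giving input = 0 dB.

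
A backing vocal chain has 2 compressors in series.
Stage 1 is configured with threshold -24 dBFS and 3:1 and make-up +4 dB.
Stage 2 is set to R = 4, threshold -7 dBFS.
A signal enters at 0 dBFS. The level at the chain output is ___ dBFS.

-12 dBFS

Stage 1: 0 dBFS is 24 dB over -24 dBFS; at 3:1 that becomes 8 dB over, giving -16 dBFS; +4 dB make-up → -12 dBFS.
Stage 2: below threshold (-12 ≤ -7); passes unchanged; output -12 dBFS.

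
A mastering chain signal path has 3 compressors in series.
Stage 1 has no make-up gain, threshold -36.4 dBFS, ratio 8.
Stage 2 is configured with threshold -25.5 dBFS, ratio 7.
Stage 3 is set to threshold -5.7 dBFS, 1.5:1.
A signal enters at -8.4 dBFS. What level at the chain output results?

Stage 1: 28 dB above -36.4 dBFS, reduced 8:1 to 3.5 dB above → -32.9 dBFS.
Stage 2: -32.9 dBFS is at or below the -25.5 dBFS threshold — no compression; output -32.9 dBFS.
Stage 3: below threshold (-32.9 ≤ -5.7); passes unchanged; output -32.9 dBFS.

-32.9 dBFS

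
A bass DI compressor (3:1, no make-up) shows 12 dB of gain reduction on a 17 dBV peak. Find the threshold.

-1 dBV

Let T be the threshold. Output overshoot = (input overshoot)/R, so 5 − T = (17 − T)/3.
3·(5 − T) = 17 − T → 2·T = 15 − 17 = -2.
T = -2/2 = -1 dBV.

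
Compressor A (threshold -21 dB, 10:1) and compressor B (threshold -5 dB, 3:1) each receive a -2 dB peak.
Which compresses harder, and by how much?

A, by 15.1 dB

A: overshoot 19 dB → output overshoot 1.9 dB → GR 17.1 dB.
B: overshoot 3 dB → output overshoot 1 dB → GR 2 dB.
A reduces 15.1 dB more.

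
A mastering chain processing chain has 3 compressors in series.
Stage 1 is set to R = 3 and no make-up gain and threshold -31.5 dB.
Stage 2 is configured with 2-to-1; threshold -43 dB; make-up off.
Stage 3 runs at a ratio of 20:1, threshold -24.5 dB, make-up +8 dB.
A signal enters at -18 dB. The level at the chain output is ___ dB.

Stage 1: 13.5 dB above -31.5 dB, reduced 3:1 to 4.5 dB above → -27 dB.
Stage 2: 16 dB above -43 dB, reduced 2:1 to 8 dB above → -35 dB.
Stage 3: -35 dB ≤ -24.5 dB, so stage 3 doesn't engage; make-up brings it to -27 dB.

-27 dB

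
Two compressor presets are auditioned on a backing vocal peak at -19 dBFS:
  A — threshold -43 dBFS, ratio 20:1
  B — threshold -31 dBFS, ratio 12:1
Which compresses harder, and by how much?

A, by 11.8 dB

A: GR = 24 − 24/20 = 22.8 dB.
B: GR = 12 − 12/12 = 11 dB.
A reduces 11.8 dB more.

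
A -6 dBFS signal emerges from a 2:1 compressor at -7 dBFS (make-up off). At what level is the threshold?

Gain reduction = -6 − (-7) = 1 dB; output overshoot = GR / (R − 1) = 1 / 1 = 1 dB.
Threshold = output − output overshoot = -7 − 1 = -8 dBFS.

-8 dBFS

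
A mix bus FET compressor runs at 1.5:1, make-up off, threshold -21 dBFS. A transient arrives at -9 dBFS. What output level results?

-9 dBFS sits 12 dB over threshold.
At 1.5:1 the overshoot is divided by 1.5, leaving 8 dB above threshold.
That puts the output at -13 dBFS.

-13 dBFS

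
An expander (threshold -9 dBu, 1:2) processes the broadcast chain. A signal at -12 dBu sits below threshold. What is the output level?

Undershoot = (-9) − (-12) = 3 dB.
At 1:2, that expands to 6 dB under threshold.
Output = -9 − 6 = -15 dBu.

-15 dBu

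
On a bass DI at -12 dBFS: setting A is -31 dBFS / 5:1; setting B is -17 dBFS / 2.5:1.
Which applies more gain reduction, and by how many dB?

A: overshoot 19 dB → output overshoot 3.8 dB → GR 15.2 dB.
B: overshoot 5 dB → output overshoot 2 dB → GR 3 dB.
A applies 12.2 dB more gain reduction.

A, by 12.2 dB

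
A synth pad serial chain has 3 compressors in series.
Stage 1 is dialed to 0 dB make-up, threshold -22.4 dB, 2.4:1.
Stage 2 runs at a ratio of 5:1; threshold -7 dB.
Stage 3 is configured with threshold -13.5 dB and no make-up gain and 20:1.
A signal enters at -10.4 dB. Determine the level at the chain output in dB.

Stage 1: overshoot 12 dB → 12/2.4 = 5 dB → -17.4 dB.
Stage 2: -17.4 dB is at or below the -7 dB threshold — no compression; output -17.4 dB.
Stage 3: -17.4 dB ≤ -13.5 dB, so stage 3 doesn't engage; output -17.4 dB.

-17.4 dB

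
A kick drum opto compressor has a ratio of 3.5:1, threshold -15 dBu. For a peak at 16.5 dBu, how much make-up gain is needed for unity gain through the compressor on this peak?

22.5 dB

The peak compresses to -15 + 31.5/3.5 = -6 dBu.
To reach 16.5 dBu requires 16.5 − (-6) = 22.5 dB of make-up.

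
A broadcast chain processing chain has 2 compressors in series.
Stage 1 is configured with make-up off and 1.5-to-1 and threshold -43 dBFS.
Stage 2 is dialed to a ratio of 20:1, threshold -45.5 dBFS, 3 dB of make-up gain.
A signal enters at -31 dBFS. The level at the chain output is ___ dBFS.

Stage 1: -31 dBFS is 12 dB over -43 dBFS; at 1.5:1 that becomes 8 dB over, giving -35 dBFS.
Stage 2: overshoot 10.5 dB → 10.5/20 = 0.525 dB → -44.975 dBFS; +3 dB make-up → -41.975 dBFS.

-41.975 dBFS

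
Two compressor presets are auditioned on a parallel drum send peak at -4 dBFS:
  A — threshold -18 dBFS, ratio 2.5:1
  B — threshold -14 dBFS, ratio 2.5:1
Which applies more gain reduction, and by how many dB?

A, by 2.4 dB

A: overshoot 14 dB → output overshoot 5.6 dB → GR 8.4 dB.
B: overshoot 10 dB → output overshoot 4 dB → GR 6 dB.
A applies 2.4 dB more gain reduction.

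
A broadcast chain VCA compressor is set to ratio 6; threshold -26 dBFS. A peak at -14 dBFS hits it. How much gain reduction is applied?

The signal is 12 dB above threshold.
After 6:1 compression the overshoot becomes 12/6 = 2 dB.
Gain reduction = 12 − 2 = 10 dB.

10 dB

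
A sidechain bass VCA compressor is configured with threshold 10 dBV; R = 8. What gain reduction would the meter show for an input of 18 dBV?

7 dB

The signal is 8 dB above threshold.
At 8:1, output sits 8/8 = 1 dB above threshold.
So the signal is attenuated by 8 − 1 = 7 dB.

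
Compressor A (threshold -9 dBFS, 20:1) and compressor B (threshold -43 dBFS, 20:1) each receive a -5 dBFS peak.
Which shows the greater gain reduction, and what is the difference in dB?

A: overshoot 4 dB → output overshoot 0.2 dB → GR 3.8 dB.
B: overshoot 38 dB → output overshoot 1.9 dB → GR 36.1 dB.
Difference: 32.3 dB in favour of B.

B, by 32.3 dB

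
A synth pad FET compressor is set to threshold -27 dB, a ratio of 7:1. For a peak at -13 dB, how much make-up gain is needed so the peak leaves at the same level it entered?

12 dB

The peak compresses to -27 + 14/7 = -25 dB.
To reach -13 dB requires -13 − (-25) = 12 dB of make-up.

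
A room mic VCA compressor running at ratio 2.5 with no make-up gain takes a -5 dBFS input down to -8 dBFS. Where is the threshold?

Input is 5 dB above T (since output overshoot × R = input overshoot: (-8 − T)·2.5 = -5 − T gives T = -10 dBFS).
Check: -10 + (-5 − (-10))/2.5 = -10 + 2 = -8 dBFS. ✓

-10 dBFS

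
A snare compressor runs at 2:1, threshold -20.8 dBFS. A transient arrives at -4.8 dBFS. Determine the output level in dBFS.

The input is 16 dB above the -20.8 dBFS threshold.
The 16 dB excess becomes 8 dB after 2:1 reduction.
So the level is -20.8 + 8 = -12.8 dBFS.

-12.8 dBFS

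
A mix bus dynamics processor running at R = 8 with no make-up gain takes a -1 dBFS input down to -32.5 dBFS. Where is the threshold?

Let T be the threshold. Output overshoot = (input overshoot)/R, so -32.5 − T = (-1 − T)/8.
8·(-32.5 − T) = -1 − T → 7·T = -260 − (-1) = -259.
T = -259/7 = -37 dBFS.

-37 dBFS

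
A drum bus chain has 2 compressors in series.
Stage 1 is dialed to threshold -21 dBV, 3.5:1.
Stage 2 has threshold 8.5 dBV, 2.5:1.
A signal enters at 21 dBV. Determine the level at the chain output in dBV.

-9 dBV

Stage 1: overshoot 42 dB → 42/3.5 = 12 dB → -9 dBV.
Stage 2: below threshold (-9 ≤ 8.5); passes unchanged; output -9 dBV.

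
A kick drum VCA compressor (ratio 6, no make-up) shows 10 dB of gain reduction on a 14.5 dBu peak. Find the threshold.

Gain reduction = 14.5 − 4.5 = 10 dB; output overshoot = GR / (R − 1) = 10 / 5 = 2 dB.
Threshold = output − output overshoot = 4.5 − 2 = 2.5 dBu.

2.5 dBu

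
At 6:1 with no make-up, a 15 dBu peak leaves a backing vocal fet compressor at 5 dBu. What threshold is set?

Input is 12 dB above T (since output overshoot × R = input overshoot: (5 − T)·6 = 15 − T gives T = 3 dBu).
Check: 3 + (15 − 3)/6 = 3 + 2 = 5 dBu. ✓

3 dBu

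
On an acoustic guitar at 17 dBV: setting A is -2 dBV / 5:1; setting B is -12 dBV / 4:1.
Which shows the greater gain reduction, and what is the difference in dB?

A: overshoot 19 dB → output overshoot 3.8 dB → GR 15.2 dB.
B: overshoot 29 dB → output overshoot 7.25 dB → GR 21.75 dB.
B applies 6.55 dB more gain reduction.

B, by 6.55 dB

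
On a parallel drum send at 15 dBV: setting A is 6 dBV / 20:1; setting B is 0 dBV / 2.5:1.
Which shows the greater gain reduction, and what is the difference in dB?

B, by 0.45 dB

A: 9 dB over, compressed to 0.45 dB over, so 8.55 dB of GR.
B: 15 dB over, compressed to 6 dB over, so 9 dB of GR.
B applies 0.45 dB more gain reduction.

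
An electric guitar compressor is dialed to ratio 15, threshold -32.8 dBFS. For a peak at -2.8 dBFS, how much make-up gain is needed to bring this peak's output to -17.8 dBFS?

13 dB

Without make-up, output = threshold + overshoot/15 = -32.8 + 2 = -30.8 dBFS.
Gap to target: 13 dB.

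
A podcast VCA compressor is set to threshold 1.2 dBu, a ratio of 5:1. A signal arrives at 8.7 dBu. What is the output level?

2.7 dBu

8.7 dBu sits 7.5 dB over threshold.
The 7.5 dB excess becomes 1.5 dB after 5:1 reduction.
So the level is 1.2 + 1.5 = 2.7 dBu.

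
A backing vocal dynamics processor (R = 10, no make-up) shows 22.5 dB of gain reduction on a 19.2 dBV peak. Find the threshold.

Input is 25 dB above T (since output overshoot × R = input overshoot: (-3.3 − T)·10 = 19.2 − T gives T = -5.8 dBV).
Check: -5.8 + (19.2 − (-5.8))/10 = -5.8 + 2.5 = -3.3 dBV. ✓

-5.8 dBV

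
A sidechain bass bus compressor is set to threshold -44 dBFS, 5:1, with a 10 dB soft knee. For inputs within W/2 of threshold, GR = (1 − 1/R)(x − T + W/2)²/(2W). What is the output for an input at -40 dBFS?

-43.24 dBFS

x − T + W/2 = -40 − (-44) + 5 = 9.
GR = (1 − 1/5) × 9² / 20 = 0.8 × 81 / 20 = 3.24 dB.
Output = -40 − 3.24 = -43.24 dBFS.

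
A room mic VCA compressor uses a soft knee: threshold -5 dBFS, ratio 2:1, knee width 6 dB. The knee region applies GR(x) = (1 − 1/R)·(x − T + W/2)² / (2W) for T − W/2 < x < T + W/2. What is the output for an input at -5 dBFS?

x − T + W/2 = -5 − (-5) + 3 = 3.
GR = (1 − 1/2) × 3² / 12 = 0.5 × 9 / 12 = 0.375 dB.
Output = -5 − 0.375 = -5.375 dBFS.

-5.375 dBFS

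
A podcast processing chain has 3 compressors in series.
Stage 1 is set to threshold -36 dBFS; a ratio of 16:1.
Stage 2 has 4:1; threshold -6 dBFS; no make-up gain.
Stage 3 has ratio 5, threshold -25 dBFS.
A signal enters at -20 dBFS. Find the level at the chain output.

-35 dBFS

Stage 1: overshoot 16 dB → 16/16 = 1 dB → -35 dBFS.
Stage 2: below threshold (-35 ≤ -6); passes unchanged; output -35 dBFS.
Stage 3: below threshold (-35 ≤ -25); passes unchanged; output -35 dBFS.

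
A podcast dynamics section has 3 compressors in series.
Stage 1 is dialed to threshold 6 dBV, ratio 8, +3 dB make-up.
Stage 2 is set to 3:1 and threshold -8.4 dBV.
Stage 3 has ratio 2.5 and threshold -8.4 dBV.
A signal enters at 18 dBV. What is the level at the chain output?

-5.88 dBV

Stage 1: 12 dB above 6 dBV, reduced 8:1 to 1.5 dB above → 7.5 dBV; +3 dB make-up → 10.5 dBV.
Stage 2: 18.9 dB above -8.4 dBV, reduced 3:1 to 6.3 dB above → -2.1 dBV.
Stage 3: overshoot 6.3 dB → 6.3/2.5 = 2.52 dB → -5.88 dBV.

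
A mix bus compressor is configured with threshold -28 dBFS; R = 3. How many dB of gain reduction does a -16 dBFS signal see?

8 dB

The signal is 12 dB above threshold.
At 3:1, output sits 12/3 = 4 dB above threshold.
GR = overshoot in − overshoot out = 12 − 4 = 8 dB.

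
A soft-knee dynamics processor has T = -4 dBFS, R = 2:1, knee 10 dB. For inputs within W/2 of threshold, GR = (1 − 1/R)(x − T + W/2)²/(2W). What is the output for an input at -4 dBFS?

-4.625 dBFS

x − T + W/2 = -4 − (-4) + 5 = 5.
GR = (1 − 1/2) × 5² / 20 = 0.5 × 25 / 20 = 0.625 dB.
Output = -4 − 0.625 = -4.625 dBFS.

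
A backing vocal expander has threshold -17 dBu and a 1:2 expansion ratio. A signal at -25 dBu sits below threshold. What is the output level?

Undershoot = (-17) − (-25) = 8 dB.
At 1:2, that expands to 16 dB under threshold.
Output = -17 − 16 = -33 dBu.

-33 dBu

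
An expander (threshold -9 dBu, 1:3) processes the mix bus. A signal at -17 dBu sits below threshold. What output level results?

Undershoot = (-9) − (-17) = 8 dB.
At 1:3, that expands to 24 dB under threshold.
Output = -9 − 24 = -33 dBu.

-33 dBu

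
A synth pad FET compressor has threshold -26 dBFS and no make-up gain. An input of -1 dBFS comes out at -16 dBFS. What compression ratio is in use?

2.5:1

Input overshoot = -1 − (-26) = 25 dB; output overshoot = -16 − (-26) = 10 dB.
Ratio = 25 / 10 = 2.5.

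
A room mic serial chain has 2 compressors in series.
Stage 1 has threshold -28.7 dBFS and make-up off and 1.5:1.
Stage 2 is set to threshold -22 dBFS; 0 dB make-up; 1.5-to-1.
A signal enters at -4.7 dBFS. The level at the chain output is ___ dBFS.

Stage 1: -4.7 dBFS is 24 dB over -28.7 dBFS; at 1.5:1 that becomes 16 dB over, giving -12.7 dBFS.
Stage 2: overshoot 9.3 dB → 9.3/1.5 = 6.2 dB → -15.8 dBFS.

-15.8 dBFS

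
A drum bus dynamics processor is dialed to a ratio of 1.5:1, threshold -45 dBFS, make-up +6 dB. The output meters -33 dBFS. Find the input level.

-36 dBFS

Stripping the +6 dB make-up gives -39 dBFS at the gain stage.
Post-compression overshoot = -39 − (-45) = 6 dB.
Input overshoot = R × output overshoot = 9 dB → input = -45 + 9 = -36 dBFS.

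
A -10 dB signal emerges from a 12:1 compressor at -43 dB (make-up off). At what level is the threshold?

-46 dB

Let T be the threshold. Output overshoot = (input overshoot)/R, so -43 − T = (-10 − T)/12.
12·(-43 − T) = -10 − T → 11·T = -516 − (-10) = -506.
T = -506/11 = -46 dB.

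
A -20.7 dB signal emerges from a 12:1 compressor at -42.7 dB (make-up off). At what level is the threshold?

Gain reduction = -20.7 − (-42.7) = 22 dB; output overshoot = GR / (R − 1) = 22 / 11 = 2 dB.
Threshold = output − output overshoot = -42.7 − 2 = -44.7 dB.

-44.7 dB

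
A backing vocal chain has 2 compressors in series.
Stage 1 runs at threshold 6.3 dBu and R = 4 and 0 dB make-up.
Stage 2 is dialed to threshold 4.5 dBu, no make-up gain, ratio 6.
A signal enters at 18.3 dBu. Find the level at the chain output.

5.3 dBu

Stage 1: 12 dB above 6.3 dBu, reduced 4:1 to 3 dB above → 9.3 dBu.
Stage 2: 4.8 dB above 4.5 dBu, reduced 6:1 to 0.8 dB above → 5.3 dBu.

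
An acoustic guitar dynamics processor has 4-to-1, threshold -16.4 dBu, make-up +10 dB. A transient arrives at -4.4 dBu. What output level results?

-3.4 dBu

-4.4 dBu sits 12 dB over threshold.
At 4:1 the overshoot is divided by 4, leaving 3 dB above threshold.
So the level is -16.4 + 3 = -13.4 dBu; make-up adds 10 dB, giving -3.4 dBu.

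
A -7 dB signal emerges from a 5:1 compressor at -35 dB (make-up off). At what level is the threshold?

-42 dB

Gain reduction = -7 − (-35) = 28 dB; output overshoot = GR / (R − 1) = 28 / 4 = 7 dB.
Threshold = output − output overshoot = -35 − 7 = -42 dB.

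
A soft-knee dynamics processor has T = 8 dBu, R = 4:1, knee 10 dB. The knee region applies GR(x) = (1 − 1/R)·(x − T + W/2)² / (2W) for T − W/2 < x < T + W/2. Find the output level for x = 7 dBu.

6.4 dBu

x − T + W/2 = 7 − 8 + 5 = 4.
GR = (1 − 1/4) × 4² / 20 = 0.75 × 16 / 20 = 0.6 dB.
Output = 7 − 0.6 = 6.4 dBu.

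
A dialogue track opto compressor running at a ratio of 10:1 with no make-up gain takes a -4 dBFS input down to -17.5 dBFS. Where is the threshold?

-19 dBFS

Input is 15 dB above T (since output overshoot × R = input overshoot: (-17.5 − T)·10 = -4 − T gives T = -19 dBFS).
Check: -19 + (-4 − (-19))/10 = -19 + 1.5 = -17.5 dBFS. ✓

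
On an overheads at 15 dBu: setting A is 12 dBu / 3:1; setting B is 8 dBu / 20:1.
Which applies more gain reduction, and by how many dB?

A: 3 dB over, compressed to 1 dB over, so 2 dB of GR.
B: 7 dB over, compressed to 0.35 dB over, so 6.65 dB of GR.
B reduces 4.65 dB more.

B, by 4.65 dB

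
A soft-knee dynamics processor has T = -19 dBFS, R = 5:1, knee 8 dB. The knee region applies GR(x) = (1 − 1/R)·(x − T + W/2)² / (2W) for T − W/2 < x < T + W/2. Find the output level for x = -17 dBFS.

-18.8 dBFS

x − T + W/2 = -17 − (-19) + 4 = 6.
GR = (1 − 1/5) × 6² / 16 = 0.8 × 36 / 16 = 1.8 dB.
Output = -17 − 1.8 = -18.8 dBFS.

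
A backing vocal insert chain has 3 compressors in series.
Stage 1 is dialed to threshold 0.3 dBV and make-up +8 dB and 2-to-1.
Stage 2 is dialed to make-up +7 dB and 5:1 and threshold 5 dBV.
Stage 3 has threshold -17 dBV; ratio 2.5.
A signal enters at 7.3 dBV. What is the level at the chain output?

-4.856 dBV

Stage 1: overshoot 7 dB → 7/2 = 3.5 dB → 3.8 dBV; +8 dB make-up → 11.8 dBV.
Stage 2: overshoot 6.8 dB → 6.8/5 = 1.36 dB → 6.36 dBV; +7 dB make-up → 13.36 dBV.
Stage 3: 13.36 dBV is 30.36 dB over -17 dBV; at 2.5:1 that becomes 12.144 dB over, giving -4.856 dBV.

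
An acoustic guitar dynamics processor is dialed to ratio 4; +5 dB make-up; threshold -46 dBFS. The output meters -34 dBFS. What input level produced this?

-18 dBFS

Before make-up, the level was -34 − 5 = -39 dBFS.
The compressed level sits -39 − (-46) = 7 dB over threshold.
Input overshoot = R × output overshoot = 28 dB → input = -46 + 28 = -18 dBFS.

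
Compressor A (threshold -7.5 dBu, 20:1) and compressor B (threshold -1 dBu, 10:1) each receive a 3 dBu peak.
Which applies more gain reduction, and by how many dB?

A: GR = 10.5 − 10.5/20 = 9.975 dB.
B: GR = 4 − 4/10 = 3.6 dB.
A applies 6.375 dB more gain reduction.

A, by 6.375 dB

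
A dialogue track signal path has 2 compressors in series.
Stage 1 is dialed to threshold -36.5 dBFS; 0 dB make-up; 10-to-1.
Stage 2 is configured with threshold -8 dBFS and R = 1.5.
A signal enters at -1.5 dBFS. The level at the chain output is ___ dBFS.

-33 dBFS

Stage 1: overshoot 35 dB → 35/10 = 3.5 dB → -33 dBFS.
Stage 2: -33 dBFS ≤ -8 dBFS, so stage 2 doesn't engage; output -33 dBFS.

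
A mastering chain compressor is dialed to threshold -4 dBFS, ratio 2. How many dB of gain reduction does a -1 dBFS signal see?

-1 dBFS exceeds the threshold by 3 dB.
A 2:1 ratio leaves 1.5 dB of that excess.
Gain reduction = 3 − 1.5 = 1.5 dB.

1.5 dB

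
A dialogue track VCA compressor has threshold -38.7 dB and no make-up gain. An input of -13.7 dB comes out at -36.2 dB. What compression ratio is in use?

10:1

Input overshoot = -13.7 − (-38.7) = 25 dB; output overshoot = -36.2 − (-38.7) = 2.5 dB.
Ratio = 25 / 2.5 = 10.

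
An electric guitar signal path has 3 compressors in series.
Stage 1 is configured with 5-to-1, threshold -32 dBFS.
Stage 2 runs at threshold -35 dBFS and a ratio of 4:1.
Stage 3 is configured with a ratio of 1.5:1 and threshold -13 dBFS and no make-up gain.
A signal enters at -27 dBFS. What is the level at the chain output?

-34 dBFS

Stage 1: 5 dB above -32 dBFS, reduced 5:1 to 1 dB above → -31 dBFS.
Stage 2: 4 dB above -35 dBFS, reduced 4:1 to 1 dB above → -34 dBFS.
Stage 3: -34 dBFS ≤ -13 dBFS, so stage 3 doesn't engage; output -34 dBFS.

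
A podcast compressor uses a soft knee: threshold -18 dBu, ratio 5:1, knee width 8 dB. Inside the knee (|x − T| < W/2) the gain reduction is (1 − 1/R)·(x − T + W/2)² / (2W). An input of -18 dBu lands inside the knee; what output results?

x − T + W/2 = -18 − (-18) + 4 = 4.
GR = (1 − 1/5) × 4² / 16 = 0.8 × 16 / 16 = 0.8 dB.
Output = -18 − 0.8 = -18.8 dBu.

-18.8 dBu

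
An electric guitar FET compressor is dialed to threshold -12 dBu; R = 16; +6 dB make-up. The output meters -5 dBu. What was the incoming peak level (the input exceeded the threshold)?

4 dBu

Before make-up, the level was -5 − 6 = -11 dBu.
Post-compression overshoot = -11 − (-12) = 1 dB.
Undo the ratio: input overshoot = 1 × 16 = 16 dB, giving input = 4 dBu.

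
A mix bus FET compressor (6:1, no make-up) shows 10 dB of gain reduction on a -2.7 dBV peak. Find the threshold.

-14.7 dBV

Input is 12 dB above T (since output overshoot × R = input overshoot: (-12.7 − T)·6 = -2.7 − T gives T = -14.7 dBV).
Check: -14.7 + (-2.7 − (-14.7))/6 = -14.7 + 2 = -12.7 dBV. ✓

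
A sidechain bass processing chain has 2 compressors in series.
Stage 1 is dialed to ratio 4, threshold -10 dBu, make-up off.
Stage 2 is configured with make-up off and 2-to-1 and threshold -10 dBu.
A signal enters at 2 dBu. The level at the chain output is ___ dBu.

-8.5 dBu

Stage 1: overshoot 12 dB → 12/4 = 3 dB → -7 dBu.
Stage 2: 3 dB above -10 dBu, reduced 2:1 to 1.5 dB above → -8.5 dBu.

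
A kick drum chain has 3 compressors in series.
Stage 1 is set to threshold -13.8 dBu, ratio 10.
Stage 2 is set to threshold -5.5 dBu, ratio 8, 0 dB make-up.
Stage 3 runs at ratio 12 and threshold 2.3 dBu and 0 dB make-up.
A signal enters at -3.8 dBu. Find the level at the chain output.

-12.8 dBu

Stage 1: overshoot 10 dB → 10/10 = 1 dB → -12.8 dBu.
Stage 2: -12.8 dBu is at or below the -5.5 dBu threshold — no compression; output -12.8 dBu.
Stage 3: -12.8 dBu ≤ 2.3 dBu, so stage 3 doesn't engage; output -12.8 dBu.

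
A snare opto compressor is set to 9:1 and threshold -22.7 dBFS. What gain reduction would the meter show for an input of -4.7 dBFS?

Overshoot = -4.7 − (-22.7) = 18 dB.
A 9:1 ratio leaves 2 dB of that excess.
Gain reduction = 18 − 2 = 16 dB.

16 dB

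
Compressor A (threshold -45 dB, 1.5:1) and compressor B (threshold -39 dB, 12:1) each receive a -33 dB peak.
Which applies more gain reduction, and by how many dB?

A: 12 dB over, compressed to 8 dB over, so 4 dB of GR.
B: 6 dB over, compressed to 0.5 dB over, so 5.5 dB of GR.
Difference: 1.5 dB in favour of B.

B, by 1.5 dB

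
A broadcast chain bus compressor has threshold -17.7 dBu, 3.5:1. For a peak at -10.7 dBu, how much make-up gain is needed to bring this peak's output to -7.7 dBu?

Overshoot 7 dB → 7/3.5 = 2 dB after compression, so the compressed level is -17.7 + 2 = -15.7 dBu.
Make-up = target − compressed = -7.7 − (-15.7) = 8 dB.

8 dB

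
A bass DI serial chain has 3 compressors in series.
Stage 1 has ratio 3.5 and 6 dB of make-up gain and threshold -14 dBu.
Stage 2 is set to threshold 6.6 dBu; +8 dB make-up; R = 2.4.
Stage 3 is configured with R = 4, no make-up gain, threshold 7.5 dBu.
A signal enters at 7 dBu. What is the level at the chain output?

6 dBu

Stage 1: 7 dBu is 21 dB over -14 dBu; at 3.5:1 that becomes 6 dB over, giving -8 dBu; +6 dB make-up → -2 dBu.
Stage 2: -2 dBu is at or below the 6.6 dBu threshold — no compression; make-up brings it to 6 dBu.
Stage 3: 6 dBu is at or below the 7.5 dBu threshold — no compression; output 6 dBu.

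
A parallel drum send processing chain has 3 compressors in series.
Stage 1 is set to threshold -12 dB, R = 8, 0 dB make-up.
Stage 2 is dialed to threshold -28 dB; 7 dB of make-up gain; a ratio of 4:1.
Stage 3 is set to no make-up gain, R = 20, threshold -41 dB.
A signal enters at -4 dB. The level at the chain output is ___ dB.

Stage 1: -4 dB is 8 dB over -12 dB; at 8:1 that becomes 1 dB over, giving -11 dB.
Stage 2: overshoot 17 dB → 17/4 = 4.25 dB → -23.75 dB; +7 dB make-up → -16.75 dB.
Stage 3: -16.75 dB is 24.25 dB over -41 dB; at 20:1 that becomes 1.2125 dB over, giving -39.7875 dB.

-39.7875 dB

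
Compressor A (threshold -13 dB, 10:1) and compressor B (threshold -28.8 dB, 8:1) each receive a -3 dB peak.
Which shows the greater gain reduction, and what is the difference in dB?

A: overshoot 10 dB → output overshoot 1 dB → GR 9 dB.
B: overshoot 25.8 dB → output overshoot 3.225 dB → GR 22.575 dB.
Difference: 13.575 dB in favour of B.

B, by 13.575 dB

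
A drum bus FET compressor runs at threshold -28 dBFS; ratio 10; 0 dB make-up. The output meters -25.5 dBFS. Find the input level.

The compressed level sits -25.5 − (-28) = 2.5 dB over threshold.
Before 10:1 compression the overshoot was 2.5 × 10 = 25 dB, so input = -28 + 25 = -3 dBFS.

-3 dBFS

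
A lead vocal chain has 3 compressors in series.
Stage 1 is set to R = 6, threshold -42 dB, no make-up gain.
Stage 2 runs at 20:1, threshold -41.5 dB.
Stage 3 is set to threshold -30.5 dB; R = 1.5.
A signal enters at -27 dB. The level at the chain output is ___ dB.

Stage 1: -27 dB is 15 dB over -42 dB; at 6:1 that becomes 2.5 dB over, giving -39.5 dB.
Stage 2: 2 dB above -41.5 dB, reduced 20:1 to 0.1 dB above → -41.4 dB.
Stage 3: -41.4 dB is at or below the -30.5 dB threshold — no compression; output -41.4 dB.

-41.4 dB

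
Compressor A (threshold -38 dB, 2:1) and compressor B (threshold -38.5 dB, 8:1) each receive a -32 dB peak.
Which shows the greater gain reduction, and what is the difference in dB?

A: 6 dB over, compressed to 3 dB over, so 3 dB of GR.
B: 6.5 dB over, compressed to 0.8125 dB over, so 5.6875 dB of GR.
B applies 2.6875 dB more gain reduction.

B, by 2.6875 dB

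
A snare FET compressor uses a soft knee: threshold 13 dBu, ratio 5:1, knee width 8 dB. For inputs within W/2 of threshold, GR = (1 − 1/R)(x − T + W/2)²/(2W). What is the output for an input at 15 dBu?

13.2 dBu

x − T + W/2 = 15 − 13 + 4 = 6.
GR = (1 − 1/5) × 6² / 16 = 0.8 × 36 / 16 = 1.8 dB.
Output = 15 − 1.8 = 13.2 dBu.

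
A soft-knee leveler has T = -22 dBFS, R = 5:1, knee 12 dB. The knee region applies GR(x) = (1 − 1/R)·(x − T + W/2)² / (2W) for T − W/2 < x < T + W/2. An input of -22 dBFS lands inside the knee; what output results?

-23.2 dBFS

x − T + W/2 = -22 − (-22) + 6 = 6.
GR = (1 − 1/5) × 6² / 24 = 0.8 × 36 / 24 = 1.2 dB.
Output = -22 − 1.2 = -23.2 dBFS.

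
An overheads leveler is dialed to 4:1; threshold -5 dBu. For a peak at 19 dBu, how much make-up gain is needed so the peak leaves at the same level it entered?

18 dB

Without make-up, output = threshold + overshoot/4 = -5 + 6 = 1 dBu.
Gap to target: 18 dB.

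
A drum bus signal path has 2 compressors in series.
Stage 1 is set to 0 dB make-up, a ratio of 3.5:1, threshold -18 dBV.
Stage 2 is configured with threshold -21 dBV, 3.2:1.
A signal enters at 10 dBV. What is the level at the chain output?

Stage 1: 28 dB above -18 dBV, reduced 3.5:1 to 8 dB above → -10 dBV.
Stage 2: 11 dB above -21 dBV, reduced 3.2:1 to 3.4375 dB above → -17.5625 dBV.

-17.5625 dBV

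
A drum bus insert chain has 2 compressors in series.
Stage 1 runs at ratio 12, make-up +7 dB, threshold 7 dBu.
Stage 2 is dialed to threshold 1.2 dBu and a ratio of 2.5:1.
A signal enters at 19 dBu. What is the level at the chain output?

Stage 1: 12 dB above 7 dBu, reduced 12:1 to 1 dB above → 8 dBu; +7 dB make-up → 15 dBu.
Stage 2: 13.8 dB above 1.2 dBu, reduced 2.5:1 to 5.52 dB above → 6.72 dBu.

6.72 dBu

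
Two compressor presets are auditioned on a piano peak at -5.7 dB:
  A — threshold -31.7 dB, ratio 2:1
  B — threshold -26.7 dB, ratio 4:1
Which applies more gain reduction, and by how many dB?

A: GR = 26 − 26/2 = 13 dB.
B: GR = 21 − 21/4 = 15.75 dB.
B reduces 2.75 dB more.

B, by 2.75 dB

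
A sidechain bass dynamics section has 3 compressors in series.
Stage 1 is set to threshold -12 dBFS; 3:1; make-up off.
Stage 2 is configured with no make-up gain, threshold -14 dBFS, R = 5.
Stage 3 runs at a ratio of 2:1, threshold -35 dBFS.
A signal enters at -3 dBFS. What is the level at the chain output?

-24 dBFS

Stage 1: -3 dBFS is 9 dB over -12 dBFS; at 3:1 that becomes 3 dB over, giving -9 dBFS.
Stage 2: overshoot 5 dB → 5/5 = 1 dB → -13 dBFS.
Stage 3: -13 dBFS is 22 dB over -35 dBFS; at 2:1 that becomes 11 dB over, giving -24 dBFS.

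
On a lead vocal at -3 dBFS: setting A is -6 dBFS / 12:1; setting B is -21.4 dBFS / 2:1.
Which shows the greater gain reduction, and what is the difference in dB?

B, by 6.45 dB

A: overshoot 3 dB → output overshoot 0.25 dB → GR 2.75 dB.
B: overshoot 18.4 dB → output overshoot 9.2 dB → GR 9.2 dB.
B applies 6.45 dB more gain reduction.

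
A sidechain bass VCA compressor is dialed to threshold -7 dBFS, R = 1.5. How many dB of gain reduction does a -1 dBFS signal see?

-1 dBFS exceeds the threshold by 6 dB.
At 1.5:1, output sits 6/1.5 = 4 dB above threshold.
Gain reduction = 6 − 4 = 2 dB.

2 dB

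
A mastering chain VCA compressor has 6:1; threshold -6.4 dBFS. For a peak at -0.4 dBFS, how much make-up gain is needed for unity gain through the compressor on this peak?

Without make-up, output = threshold + overshoot/6 = -6.4 + 1 = -5.4 dBFS.
Gap to target: 5 dB.

5 dB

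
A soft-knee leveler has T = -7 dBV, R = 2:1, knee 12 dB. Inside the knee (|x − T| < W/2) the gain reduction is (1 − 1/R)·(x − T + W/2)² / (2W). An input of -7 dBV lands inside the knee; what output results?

-7.75 dBV

x − T + W/2 = -7 − (-7) + 6 = 6.
GR = (1 − 1/2) × 6² / 24 = 0.5 × 36 / 24 = 0.75 dB.
Output = -7 − 0.75 = -7.75 dBV.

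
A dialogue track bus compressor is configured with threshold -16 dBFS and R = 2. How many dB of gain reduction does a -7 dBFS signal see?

Overshoot = -7 − (-16) = 9 dB.
After 2:1 compression the overshoot becomes 9/2 = 4.5 dB.
So the signal is attenuated by 9 − 4.5 = 4.5 dB.

4.5 dB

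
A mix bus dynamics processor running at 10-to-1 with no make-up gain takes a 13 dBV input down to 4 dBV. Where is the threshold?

3 dBV

Let T be the threshold. Output overshoot = (input overshoot)/R, so 4 − T = (13 − T)/10.
10·(4 − T) = 13 − T → 9·T = 40 − 13 = 27.
T = 27/9 = 3 dBV.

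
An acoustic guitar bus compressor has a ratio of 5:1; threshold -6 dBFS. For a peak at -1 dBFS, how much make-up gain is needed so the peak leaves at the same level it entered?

The peak compresses to -6 + 5/5 = -5 dBFS.
To reach -1 dBFS requires -1 − (-5) = 4 dB of make-up.

4 dB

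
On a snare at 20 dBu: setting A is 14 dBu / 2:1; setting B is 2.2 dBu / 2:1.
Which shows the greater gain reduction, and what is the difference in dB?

A: overshoot 6 dB → output overshoot 3 dB → GR 3 dB.
B: overshoot 17.8 dB → output overshoot 8.9 dB → GR 8.9 dB.
Difference: 5.9 dB in favour of B.

B, by 5.9 dB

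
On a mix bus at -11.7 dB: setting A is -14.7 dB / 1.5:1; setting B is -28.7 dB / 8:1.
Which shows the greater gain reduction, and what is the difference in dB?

B, by 13.875 dB

A: 3 dB over, compressed to 2 dB over, so 1 dB of GR.
B: 17 dB over, compressed to 2.125 dB over, so 14.875 dB of GR.
B applies 13.875 dB more gain reduction.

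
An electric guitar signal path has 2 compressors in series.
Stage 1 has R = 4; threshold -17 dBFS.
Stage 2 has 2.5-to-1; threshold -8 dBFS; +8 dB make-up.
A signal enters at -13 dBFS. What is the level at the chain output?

-8 dBFS

Stage 1: 4 dB above -17 dBFS, reduced 4:1 to 1 dB above → -16 dBFS.
Stage 2: -16 dBFS ≤ -8 dBFS, so stage 2 doesn't engage; make-up brings it to -8 dBFS.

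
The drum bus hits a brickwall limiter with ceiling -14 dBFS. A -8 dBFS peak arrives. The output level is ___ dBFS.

A brickwall limiter is an ∞:1 compressor: any input above the ceiling is clamped to -14 dBFS.

-14 dBFS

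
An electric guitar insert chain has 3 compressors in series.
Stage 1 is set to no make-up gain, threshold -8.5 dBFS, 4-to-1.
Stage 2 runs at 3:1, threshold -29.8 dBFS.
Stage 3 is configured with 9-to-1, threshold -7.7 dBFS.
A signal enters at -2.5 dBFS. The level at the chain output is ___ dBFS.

-22.2 dBFS

Stage 1: overshoot 6 dB → 6/4 = 1.5 dB → -7 dBFS.
Stage 2: 22.8 dB above -29.8 dBFS, reduced 3:1 to 7.6 dB above → -22.2 dBFS.
Stage 3: below threshold (-22.2 ≤ -7.7); passes unchanged; output -22.2 dBFS.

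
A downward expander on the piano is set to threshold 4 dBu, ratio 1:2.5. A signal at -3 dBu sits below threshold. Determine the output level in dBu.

The input is 7 dB below the 4 dBu threshold.
A 1:2.5 expander multiplies undershoot by 2.5: 7 × 2.5 = 17.5 dB below threshold.
Output = 4 − 17.5 = -13.5 dBu.

-13.5 dBu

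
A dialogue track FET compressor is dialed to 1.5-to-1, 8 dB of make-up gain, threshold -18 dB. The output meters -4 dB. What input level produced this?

-9 dB

Stripping the +8 dB make-up gives -12 dB at the gain stage.
That's 6 dB above the -18 dB threshold.
Undo the ratio: input overshoot = 6 × 1.5 = 9 dB, giving input = -9 dB.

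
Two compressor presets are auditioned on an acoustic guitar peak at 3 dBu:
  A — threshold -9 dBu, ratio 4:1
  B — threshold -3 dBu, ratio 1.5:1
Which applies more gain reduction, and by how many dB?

A: overshoot 12 dB → output overshoot 3 dB → GR 9 dB.
B: overshoot 6 dB → output overshoot 4 dB → GR 2 dB.
A applies 7 dB more gain reduction.

A, by 7 dB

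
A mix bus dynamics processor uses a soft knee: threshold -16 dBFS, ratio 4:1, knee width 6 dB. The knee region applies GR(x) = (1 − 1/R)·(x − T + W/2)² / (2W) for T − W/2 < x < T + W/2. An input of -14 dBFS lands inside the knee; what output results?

-15.5625 dBFS

x − T + W/2 = -14 − (-16) + 3 = 5.
GR = (1 − 1/4) × 5² / 12 = 0.75 × 25 / 12 = 1.5625 dB.
Output = -14 − 1.5625 = -15.5625 dBFS.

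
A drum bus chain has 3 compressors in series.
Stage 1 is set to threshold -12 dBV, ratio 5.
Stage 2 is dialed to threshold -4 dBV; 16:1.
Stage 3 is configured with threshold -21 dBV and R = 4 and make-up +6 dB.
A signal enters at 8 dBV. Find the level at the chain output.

Stage 1: overshoot 20 dB → 20/5 = 4 dB → -8 dBV.
Stage 2: -8 dBV ≤ -4 dBV, so stage 2 doesn't engage; output -8 dBV.
Stage 3: overshoot 13 dB → 13/4 = 3.25 dB → -17.75 dBV; +6 dB make-up → -11.75 dBV.

-11.75 dBV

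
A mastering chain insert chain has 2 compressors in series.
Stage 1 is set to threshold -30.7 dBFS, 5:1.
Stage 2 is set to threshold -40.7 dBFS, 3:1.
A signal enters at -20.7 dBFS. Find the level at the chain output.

Stage 1: 10 dB above -30.7 dBFS, reduced 5:1 to 2 dB above → -28.7 dBFS.
Stage 2: -28.7 dBFS is 12 dB over -40.7 dBFS; at 3:1 that becomes 4 dB over, giving -36.7 dBFS.

-36.7 dBFS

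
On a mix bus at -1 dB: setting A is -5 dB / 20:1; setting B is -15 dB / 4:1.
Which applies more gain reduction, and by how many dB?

B, by 6.7 dB

A: 4 dB over, compressed to 0.2 dB over, so 3.8 dB of GR.
B: 14 dB over, compressed to 3.5 dB over, so 10.5 dB of GR.
Difference: 6.7 dB in favour of B.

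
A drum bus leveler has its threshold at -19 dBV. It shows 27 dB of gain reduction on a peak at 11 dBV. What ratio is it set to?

Input overshoot = 11 − (-19) = 30 dB.
Output overshoot = 30 − 27 = 3 dB.
Ratio = input overshoot / output overshoot = 30 / 3 = 10.

10:1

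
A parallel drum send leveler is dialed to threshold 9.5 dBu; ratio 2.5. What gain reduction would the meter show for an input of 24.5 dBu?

Overshoot = 24.5 − 9.5 = 15 dB.
At 2.5:1, output sits 15/2.5 = 6 dB above threshold.
GR = overshoot in − overshoot out = 15 − 6 = 9 dB.

9 dB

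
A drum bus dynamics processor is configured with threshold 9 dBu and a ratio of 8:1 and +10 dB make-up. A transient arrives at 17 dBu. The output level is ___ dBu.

20 dBu

The input is 8 dB above the 9 dBu threshold.
At 8:1 the overshoot is divided by 8, leaving 1 dB above threshold.
So the level is 9 + 1 = 10 dBu; make-up adds 10 dB, giving 20 dBu.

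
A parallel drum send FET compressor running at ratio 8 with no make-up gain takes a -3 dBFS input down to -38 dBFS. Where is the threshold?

Gain reduction = -3 − (-38) = 35 dB; output overshoot = GR / (R − 1) = 35 / 7 = 5 dB.
Threshold = output − output overshoot = -38 − 5 = -43 dBFS.

-43 dBFS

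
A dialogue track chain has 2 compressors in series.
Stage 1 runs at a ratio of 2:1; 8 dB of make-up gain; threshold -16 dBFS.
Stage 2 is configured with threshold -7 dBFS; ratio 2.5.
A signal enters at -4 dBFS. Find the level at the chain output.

Stage 1: -4 dBFS is 12 dB over -16 dBFS; at 2:1 that becomes 6 dB over, giving -10 dBFS; +8 dB make-up → -2 dBFS.
Stage 2: 5 dB above -7 dBFS, reduced 2.5:1 to 2 dB above → -5 dBFS.

-5 dBFS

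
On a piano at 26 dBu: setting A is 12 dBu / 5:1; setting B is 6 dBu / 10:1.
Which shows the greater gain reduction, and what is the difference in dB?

B, by 6.8 dB

A: GR = 14 − 14/5 = 11.2 dB.
B: GR = 20 − 20/10 = 18 dB.
B applies 6.8 dB more gain reduction.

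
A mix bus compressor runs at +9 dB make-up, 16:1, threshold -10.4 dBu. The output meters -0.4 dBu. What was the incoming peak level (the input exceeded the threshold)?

Before make-up, the level was -0.4 − 9 = -9.4 dBu.
That's 1 dB above the -10.4 dBu threshold.
Input overshoot = R × output overshoot = 16 dB → input = -10.4 + 16 = 5.6 dBu.

5.6 dBu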